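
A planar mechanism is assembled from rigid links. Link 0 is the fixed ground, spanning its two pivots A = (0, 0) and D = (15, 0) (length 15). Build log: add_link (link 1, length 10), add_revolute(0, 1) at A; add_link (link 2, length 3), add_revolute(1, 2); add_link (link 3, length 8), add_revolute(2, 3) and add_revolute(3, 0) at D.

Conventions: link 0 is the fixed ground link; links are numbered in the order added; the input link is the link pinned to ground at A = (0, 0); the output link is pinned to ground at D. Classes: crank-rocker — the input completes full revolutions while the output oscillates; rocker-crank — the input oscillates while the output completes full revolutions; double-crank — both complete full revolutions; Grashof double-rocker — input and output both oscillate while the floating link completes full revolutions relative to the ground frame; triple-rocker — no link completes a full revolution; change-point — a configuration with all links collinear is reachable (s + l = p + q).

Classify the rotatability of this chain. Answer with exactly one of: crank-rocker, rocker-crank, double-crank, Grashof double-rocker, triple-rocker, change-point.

lengths: ground=15, input=10, coupler=3, output=8
sorted: s=3 (shortest), l=15 (longest), p+q=18
s + l = 18 vs p + q = 18
s + l = p + q → change-point (collinear configuration reachable)

change-point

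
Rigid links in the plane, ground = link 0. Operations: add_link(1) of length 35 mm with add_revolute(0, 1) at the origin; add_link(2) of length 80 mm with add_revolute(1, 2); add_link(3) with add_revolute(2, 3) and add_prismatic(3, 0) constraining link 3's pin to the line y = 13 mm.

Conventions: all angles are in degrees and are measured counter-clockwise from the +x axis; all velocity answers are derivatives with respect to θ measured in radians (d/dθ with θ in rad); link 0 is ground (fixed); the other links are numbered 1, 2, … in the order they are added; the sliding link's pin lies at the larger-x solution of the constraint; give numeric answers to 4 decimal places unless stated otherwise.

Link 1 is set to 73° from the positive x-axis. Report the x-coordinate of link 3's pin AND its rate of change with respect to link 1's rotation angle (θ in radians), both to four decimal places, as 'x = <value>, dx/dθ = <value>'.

geometry: r = 35 mm, L = 80 mm, e = 13 mm
crank pin P = (r cos θ, r sin θ) = (10.233010, 33.470666)
h = r sin θ − e = 33.470666 − 13 = 20.470666
x = r cos θ + √(L² − h²) = 10.233010 + 77.336614 = 87.569623
dx/dθ = −r sin θ − h·r cos θ/√(L² − h²) (θ in radians; h = 20.470666) = -36.179300

x = 87.5696, dx/dθ = -36.1793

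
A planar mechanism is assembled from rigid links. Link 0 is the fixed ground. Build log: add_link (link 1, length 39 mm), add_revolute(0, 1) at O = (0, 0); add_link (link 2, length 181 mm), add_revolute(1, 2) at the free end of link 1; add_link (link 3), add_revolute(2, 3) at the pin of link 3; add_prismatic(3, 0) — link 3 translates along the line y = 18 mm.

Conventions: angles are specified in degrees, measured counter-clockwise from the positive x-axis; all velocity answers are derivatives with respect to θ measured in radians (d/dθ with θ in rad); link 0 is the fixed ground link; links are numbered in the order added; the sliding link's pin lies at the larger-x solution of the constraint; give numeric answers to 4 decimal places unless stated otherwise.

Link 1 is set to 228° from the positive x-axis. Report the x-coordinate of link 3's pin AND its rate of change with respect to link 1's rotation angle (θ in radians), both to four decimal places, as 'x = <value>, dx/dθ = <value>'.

geometry: r = 39 mm, L = 181 mm, e = 18 mm
crank pin P = (r cos θ, r sin θ) = (-26.096094, -28.982648)
h = r sin θ − e = -28.982648 − 18 = -46.982648
x = r cos θ + √(L² − h²) = -26.096094 + 174.795969 = 148.699875
dx/dθ = −r sin θ − h·r cos θ/√(L² − h²) (θ in radians; h = -46.982648) = 21.968393

x = 148.6999, dx/dθ = 21.9684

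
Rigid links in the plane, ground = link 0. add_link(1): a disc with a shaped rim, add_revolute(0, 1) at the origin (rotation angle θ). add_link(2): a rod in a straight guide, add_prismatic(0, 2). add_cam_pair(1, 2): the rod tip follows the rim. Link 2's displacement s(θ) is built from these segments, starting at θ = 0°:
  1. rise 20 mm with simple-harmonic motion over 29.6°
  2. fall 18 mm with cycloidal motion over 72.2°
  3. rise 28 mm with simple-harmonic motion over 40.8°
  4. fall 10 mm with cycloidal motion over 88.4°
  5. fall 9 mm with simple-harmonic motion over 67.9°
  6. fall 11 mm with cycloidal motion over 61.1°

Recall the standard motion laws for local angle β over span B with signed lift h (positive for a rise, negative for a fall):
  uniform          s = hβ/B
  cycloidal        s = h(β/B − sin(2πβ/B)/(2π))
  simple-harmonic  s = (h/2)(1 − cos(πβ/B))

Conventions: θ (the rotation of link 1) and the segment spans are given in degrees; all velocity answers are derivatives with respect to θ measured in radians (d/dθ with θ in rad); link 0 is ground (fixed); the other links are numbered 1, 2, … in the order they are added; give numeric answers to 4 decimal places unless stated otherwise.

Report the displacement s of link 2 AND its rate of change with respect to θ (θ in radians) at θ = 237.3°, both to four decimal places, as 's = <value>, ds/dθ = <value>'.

segment 1 (0° to 29.6°, simple-harmonic, h = 20) is passed completely: s = 0.0000 + (20) = 20.0000
segment 2 (29.6° to 101.8°, cycloidal, h = -18) is passed completely: s = 20.0000 + (-18) = 2.0000
segment 3 (101.8° to 142.6°, simple-harmonic, h = 28) is passed completely: s = 2.0000 + (28) = 30.0000
segment 4 (142.6° to 231°, cycloidal, h = -10) is passed completely: s = 30.0000 + (-10) = 20.0000
θ = 237.3° falls in segment 5 (231° to 298.9°, simple-harmonic, h = -9): β = 237.3 − 231 = 6.3°, B = 67.9°; Δs = -9/2·(1 − cos(π·0.0928)) = -0.1898; s = 20.0000 − 0.1898 = 19.8102
velocity in seg [231°–298.9°] (simple-harmonic), θ in radians: β = 6.3° = 0.1100 rad, B = 67.9° = 1.1851 rad; ds/dθ = (πh/(2B)) sin(πβ/B) = (π·(-9)/(2·1.1851)) sin(π·0.0928) = -3.428218 mm/rad

s = 19.8102, ds/dθ = -3.4282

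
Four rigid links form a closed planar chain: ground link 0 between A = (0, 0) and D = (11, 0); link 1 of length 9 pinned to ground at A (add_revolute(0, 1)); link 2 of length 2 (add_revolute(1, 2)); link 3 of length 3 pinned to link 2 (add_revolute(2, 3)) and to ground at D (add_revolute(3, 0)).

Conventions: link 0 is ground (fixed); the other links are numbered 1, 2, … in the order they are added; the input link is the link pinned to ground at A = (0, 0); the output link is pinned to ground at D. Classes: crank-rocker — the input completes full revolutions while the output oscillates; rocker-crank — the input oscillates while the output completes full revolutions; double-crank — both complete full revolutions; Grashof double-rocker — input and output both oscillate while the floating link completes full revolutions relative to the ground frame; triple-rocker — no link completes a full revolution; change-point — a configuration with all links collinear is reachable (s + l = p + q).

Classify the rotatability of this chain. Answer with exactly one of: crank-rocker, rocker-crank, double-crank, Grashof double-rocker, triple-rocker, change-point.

lengths: ground=11, input=9, coupler=2, output=3
sorted: s=2 (shortest), l=11 (longest), p+q=12
s + l = 13 vs p + q = 12
s + l > p + q → non-Grashof → no link fully rotates → triple-rocker

triple-rocker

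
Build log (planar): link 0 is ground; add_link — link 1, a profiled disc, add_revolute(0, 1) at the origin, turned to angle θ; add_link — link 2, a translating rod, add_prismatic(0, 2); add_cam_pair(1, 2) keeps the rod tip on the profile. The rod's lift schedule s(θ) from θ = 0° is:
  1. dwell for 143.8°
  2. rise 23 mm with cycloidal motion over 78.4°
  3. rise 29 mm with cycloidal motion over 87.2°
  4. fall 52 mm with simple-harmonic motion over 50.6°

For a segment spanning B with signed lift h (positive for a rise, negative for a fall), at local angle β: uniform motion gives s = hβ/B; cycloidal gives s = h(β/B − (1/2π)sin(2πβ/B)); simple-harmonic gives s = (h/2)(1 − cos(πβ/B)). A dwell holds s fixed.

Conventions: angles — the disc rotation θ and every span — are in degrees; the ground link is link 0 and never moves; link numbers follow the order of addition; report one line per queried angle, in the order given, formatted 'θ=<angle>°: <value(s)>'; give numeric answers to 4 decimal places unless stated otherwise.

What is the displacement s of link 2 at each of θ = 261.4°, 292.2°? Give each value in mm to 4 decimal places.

seg 1 [0°–143.8°] dwell: s stays 0.0000
seg 2 [143.8°–222.2°] cycloidal, h=23: full span → s += 23 → s = 23.0000
seg 3 [222.2°–309.4°] cycloidal, h=29: θ=261.4° here. β=39.2, B=87.2. 29·(0.4495 − sin(2π·0.4495)/(2π)) = 11.5978 → s = 34.5978
seg 3 [222.2°–309.4°] cycloidal, h=29: θ=292.2° here. β=70, B=87.2. 29·(0.8028 − sin(2π·0.8028)/(2π)) = 27.6441 → s = 50.6441

θ=261.4°: 34.5978
θ=292.2°: 50.6441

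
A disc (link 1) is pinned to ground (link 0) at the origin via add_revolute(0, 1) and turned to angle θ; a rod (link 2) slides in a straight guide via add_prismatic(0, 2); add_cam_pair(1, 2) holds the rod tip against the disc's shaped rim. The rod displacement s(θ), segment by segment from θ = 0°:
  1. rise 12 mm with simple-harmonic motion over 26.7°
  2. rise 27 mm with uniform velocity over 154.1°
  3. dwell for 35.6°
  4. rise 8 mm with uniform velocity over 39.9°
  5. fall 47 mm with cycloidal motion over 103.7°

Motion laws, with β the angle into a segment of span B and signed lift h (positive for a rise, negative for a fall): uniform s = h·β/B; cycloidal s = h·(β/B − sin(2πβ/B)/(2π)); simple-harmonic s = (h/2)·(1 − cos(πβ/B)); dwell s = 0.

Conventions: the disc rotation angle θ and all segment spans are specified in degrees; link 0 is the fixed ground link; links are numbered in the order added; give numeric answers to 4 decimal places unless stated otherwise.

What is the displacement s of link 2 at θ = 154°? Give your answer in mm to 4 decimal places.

segment 1 (0° to 26.7°, simple-harmonic, h = 12) is passed completely: s = 0.0000 + (12) = 12.0000
θ = 154° falls in segment 2 (26.7° to 180.8°, uniform, h = 27): β = 154 − 26.7 = 127.3°, B = 154.1°; Δs = 27·127.3/154.1 = 22.3043; s = 12.0000 + 22.3043 = 34.3043

34.3043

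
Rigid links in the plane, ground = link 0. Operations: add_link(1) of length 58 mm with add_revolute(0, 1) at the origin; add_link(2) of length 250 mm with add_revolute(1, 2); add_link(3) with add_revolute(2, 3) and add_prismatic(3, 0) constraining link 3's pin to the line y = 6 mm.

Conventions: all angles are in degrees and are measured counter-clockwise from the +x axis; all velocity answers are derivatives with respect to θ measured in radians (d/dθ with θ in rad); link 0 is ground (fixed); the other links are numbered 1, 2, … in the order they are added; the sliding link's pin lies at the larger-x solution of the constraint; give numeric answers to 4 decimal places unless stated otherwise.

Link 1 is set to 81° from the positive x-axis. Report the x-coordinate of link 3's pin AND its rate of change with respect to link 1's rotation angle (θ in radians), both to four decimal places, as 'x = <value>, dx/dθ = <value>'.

geometry: r = 58 mm, L = 250 mm, e = 6 mm
crank pin P = (r cos θ, r sin θ) = (9.073199, 57.285924)
h = r sin θ − e = 57.285924 − 6 = 51.285924
x = r cos θ + √(L² − h²) = 9.073199 + 244.682966 = 253.756165
dx/dθ = −r sin θ − h·r cos θ/√(L² − h²) (θ in radians; h = 51.285924) = -59.187680

x = 253.7562, dx/dθ = -59.1877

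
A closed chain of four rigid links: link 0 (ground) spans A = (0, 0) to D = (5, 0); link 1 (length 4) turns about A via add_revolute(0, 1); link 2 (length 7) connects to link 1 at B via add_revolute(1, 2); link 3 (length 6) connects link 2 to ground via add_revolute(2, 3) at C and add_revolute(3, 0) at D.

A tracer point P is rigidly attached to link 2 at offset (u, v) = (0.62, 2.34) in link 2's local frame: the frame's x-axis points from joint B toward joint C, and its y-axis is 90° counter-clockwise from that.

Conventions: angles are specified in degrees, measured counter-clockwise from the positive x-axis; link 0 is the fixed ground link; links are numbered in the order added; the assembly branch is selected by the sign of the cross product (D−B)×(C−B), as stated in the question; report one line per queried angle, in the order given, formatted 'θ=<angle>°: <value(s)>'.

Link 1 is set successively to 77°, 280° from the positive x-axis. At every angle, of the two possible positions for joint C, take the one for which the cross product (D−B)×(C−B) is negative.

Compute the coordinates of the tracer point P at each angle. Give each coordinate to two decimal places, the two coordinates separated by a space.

A=(0,0), D=(5.00,0)
θ=77°: B = A + 4.00·(cos77°, sin77°) = (0.8998, 3.8975)
θ=77°: |BD| = 5.6570
θ=77°: circle(B,7.00) ∩ circle(D,6.00): a=3.9775, h=5.7601
θ=77°:   candidates: C₊=(7.7512,5.3320) cross=32.585; C₋=(-0.1858,-3.0178) cross=-32.585
θ=77°:   branch - wants cross < 0 → take C=(-0.1858,-3.0178) (cross=-32.585)
θ=77°: ex = (C−B)/|BC| = (-0.1551,-0.9879); ey = (0.9879,-0.1551)
θ=77°: P = B + 0.62·ex + 2.34·ey = (3.1153,2.9221)
θ=280°: B = A + 4.00·(cos280°, sin280°) = (0.6946, -3.9392)
θ=280°: |BD| = 5.8356
θ=280°: circle(B,7.00) ∩ circle(D,6.00): a=4.0316, h=5.7224
θ=280°:   candidates: C₊=(-0.1937,3.0042) cross=33.394; C₋=(7.5319,-5.4396) cross=-33.394
θ=280°:   branch - wants cross < 0 → take C=(7.5319,-5.4396) (cross=-33.394)
θ=280°: ex = (C−B)/|BC| = (0.9768,-0.2143); ey = (0.2143,0.9768)
θ=280°: P = B + 0.62·ex + 2.34·ey = (1.8017,-1.7865)

θ=77°: 3.12 2.92
θ=280°: 1.80 -1.79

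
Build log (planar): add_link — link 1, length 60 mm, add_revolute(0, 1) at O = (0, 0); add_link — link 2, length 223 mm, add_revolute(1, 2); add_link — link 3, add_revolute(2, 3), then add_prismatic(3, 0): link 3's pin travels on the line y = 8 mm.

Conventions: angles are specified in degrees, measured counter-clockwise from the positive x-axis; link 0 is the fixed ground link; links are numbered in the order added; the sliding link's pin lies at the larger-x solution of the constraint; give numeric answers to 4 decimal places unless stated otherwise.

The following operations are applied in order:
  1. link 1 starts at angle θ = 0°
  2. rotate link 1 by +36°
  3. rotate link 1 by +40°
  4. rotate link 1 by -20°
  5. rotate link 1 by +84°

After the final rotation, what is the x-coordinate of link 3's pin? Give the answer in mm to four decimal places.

geometry: r = 60 mm, L = 223 mm, e = 8 mm; θ starts at 0°
rotate link 1 by +36°: θ ← 0° +36° = 36°
rotate link 1 by +40°: θ ← 36° +40° = 76°
rotate link 1 by -20°: θ ← 76° -20° = 56°
rotate link 1 by +84°: θ ← 56° +84° = 140°
crank pin P = (r cos θ, r sin θ) = (-45.962667, 38.567257)
h = r sin θ − e = 38.567257 − 8 = 30.567257
x = r cos θ + √(L² − h²) = -45.962667 + 220.895095 = 174.932428

174.9324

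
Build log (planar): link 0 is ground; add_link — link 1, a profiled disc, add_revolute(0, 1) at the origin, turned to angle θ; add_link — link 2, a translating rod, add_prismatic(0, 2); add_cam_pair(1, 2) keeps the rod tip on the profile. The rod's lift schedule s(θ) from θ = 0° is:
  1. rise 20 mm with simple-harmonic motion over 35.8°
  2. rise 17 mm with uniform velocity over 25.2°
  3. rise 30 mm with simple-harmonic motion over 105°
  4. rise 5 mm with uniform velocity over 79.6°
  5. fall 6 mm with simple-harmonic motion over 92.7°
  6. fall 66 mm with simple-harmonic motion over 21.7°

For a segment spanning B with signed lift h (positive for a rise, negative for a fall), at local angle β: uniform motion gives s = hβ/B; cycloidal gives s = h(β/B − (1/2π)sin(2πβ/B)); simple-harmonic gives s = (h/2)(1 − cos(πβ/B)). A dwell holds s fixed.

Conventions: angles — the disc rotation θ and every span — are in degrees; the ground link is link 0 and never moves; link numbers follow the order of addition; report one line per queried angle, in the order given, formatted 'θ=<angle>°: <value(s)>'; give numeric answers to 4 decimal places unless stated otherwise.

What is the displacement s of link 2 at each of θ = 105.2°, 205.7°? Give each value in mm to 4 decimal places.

seg 1 [0°–35.8°] simple-harmonic, h=20: full span → s += 20 → s = 20.0000
seg 2 [35.8°–61°] uniform, h=17: full span → s += 17 → s = 37.0000
seg 3 [61°–166°] simple-harmonic, h=30: θ=105.2° here. β=44.2, B=105. 30/2·(1 − cos(π·0.4210)) = 11.3131 → s = 48.3131
seg 3 [61°–166°] simple-harmonic, h=30: full span → s += 30 → s = 67.0000
seg 4 [166°–245.6°] uniform, h=5: θ=205.7° here. β=39.7, B=79.6. 5·39.7/79.6 = 2.4937 → s = 69.4937

θ=105.2°: 48.3131
θ=205.7°: 69.4937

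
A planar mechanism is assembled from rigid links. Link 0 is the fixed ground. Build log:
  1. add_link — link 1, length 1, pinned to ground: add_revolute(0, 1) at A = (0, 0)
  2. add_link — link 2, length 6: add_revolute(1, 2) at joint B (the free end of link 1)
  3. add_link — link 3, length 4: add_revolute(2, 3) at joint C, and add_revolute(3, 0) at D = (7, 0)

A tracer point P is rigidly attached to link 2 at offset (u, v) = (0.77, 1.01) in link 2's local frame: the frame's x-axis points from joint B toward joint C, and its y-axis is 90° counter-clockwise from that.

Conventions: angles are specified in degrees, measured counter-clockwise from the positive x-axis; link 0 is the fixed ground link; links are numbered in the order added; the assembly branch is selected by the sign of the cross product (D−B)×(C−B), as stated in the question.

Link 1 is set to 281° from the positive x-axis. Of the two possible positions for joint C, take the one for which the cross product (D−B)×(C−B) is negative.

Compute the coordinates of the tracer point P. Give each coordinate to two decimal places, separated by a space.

A=(0,0), D=(7.00,0)
B = A + 1.00·(cos281°, sin281°) = (0.1908, -0.9816)
|BD| = 6.8796
circle(B,6.00) ∩ circle(D,4.00): a=4.8934, h=3.4720
  candidates: C₊=(4.5387,3.1531) cross=23.886; C₋=(5.5295,-3.7199) cross=-23.886
  branch - wants cross < 0 → take C=(5.5295,-3.7199) (cross=-23.886)
ex = (C−B)/|BC| = (0.8898,-0.4564); ey = (0.4564,0.8898)
P = B + 0.77·ex + 1.01·ey = (1.3369,-0.4344)

1.34 -0.43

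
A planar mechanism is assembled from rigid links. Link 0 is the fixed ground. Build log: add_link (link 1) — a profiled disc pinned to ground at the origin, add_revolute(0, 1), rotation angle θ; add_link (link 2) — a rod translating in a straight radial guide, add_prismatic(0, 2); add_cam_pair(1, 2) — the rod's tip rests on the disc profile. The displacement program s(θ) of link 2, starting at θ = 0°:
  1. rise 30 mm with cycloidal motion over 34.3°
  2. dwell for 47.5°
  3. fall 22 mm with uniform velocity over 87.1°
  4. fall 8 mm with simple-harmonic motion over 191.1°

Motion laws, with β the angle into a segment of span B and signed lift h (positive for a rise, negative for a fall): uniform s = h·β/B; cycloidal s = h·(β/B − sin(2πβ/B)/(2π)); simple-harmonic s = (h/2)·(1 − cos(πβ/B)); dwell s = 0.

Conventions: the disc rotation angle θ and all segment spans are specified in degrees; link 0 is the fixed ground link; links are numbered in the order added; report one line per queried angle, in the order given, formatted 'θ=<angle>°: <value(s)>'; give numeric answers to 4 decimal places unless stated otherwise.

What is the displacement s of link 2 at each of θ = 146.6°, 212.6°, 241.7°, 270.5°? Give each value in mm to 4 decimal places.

seg 1 [0°–34.3°] cycloidal, h=30: full span → s += 30 → s = 30.0000
seg 2 [34.3°–81.8°] dwell: s stays 30.0000
seg 3 [81.8°–168.9°] uniform, h=-22: θ=146.6° here. β=64.8, B=87.1. -22·64.8/87.1 = -16.3674 → s = 13.6326
seg 3 [81.8°–168.9°] uniform, h=-22: full span → s += -22 → s = 8.0000
seg 4 [168.9°–360°] simple-harmonic, h=-8: θ=212.6° here. β=43.7, B=191.1. -8/2·(1 − cos(π·0.2287)) = -0.9886 → s = 7.0114
seg 4 [168.9°–360°] simple-harmonic, h=-8: θ=241.7° here. β=72.8, B=191.1. -8/2·(1 − cos(π·0.3810)) = -2.5386 → s = 5.4614
seg 4 [168.9°–360°] simple-harmonic, h=-8: θ=270.5° here. β=101.6, B=191.1. -8/2·(1 − cos(π·0.5317)) = -4.3972 → s = 3.6028

θ=146.6°: 13.6326
θ=212.6°: 7.0114
θ=241.7°: 5.4614
θ=270.5°: 3.6028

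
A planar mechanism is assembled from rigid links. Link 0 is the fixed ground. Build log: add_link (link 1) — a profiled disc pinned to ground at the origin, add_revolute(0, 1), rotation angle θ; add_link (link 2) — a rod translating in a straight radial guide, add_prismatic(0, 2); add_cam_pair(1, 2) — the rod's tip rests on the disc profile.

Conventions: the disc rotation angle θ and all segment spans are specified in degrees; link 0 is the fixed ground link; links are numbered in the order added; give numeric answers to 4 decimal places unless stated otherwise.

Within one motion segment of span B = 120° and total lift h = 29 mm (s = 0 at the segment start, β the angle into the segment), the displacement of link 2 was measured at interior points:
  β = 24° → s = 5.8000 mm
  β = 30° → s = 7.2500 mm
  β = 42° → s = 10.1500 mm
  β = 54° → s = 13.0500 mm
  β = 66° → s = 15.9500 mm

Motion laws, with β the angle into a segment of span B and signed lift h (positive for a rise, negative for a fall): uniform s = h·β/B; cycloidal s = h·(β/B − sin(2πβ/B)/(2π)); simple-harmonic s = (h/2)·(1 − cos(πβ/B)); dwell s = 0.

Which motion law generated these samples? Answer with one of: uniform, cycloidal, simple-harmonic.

candidates at β/B = r: uniform s = h·r (linear in β); cycloidal s = h·(r − sin(2πr)/(2π)); simple-harmonic s = (h/2)(1 − cos(πr))
β=24°: printed 5.8000 | uniform 5.8000, cycloidal 1.4104, simple-harmonic 2.7693
β=30°: printed 7.2500 | uniform 7.2500, cycloidal 2.6345, simple-harmonic 4.2470
β=42°: printed 10.1500 | uniform 10.1500, cycloidal 6.4160, simple-harmonic 7.9171
β=54°: printed 13.0500 | uniform 13.0500, cycloidal 11.6237, simple-harmonic 12.2317
β=66°: printed 15.9500 | uniform 15.9500, cycloidal 17.3763, simple-harmonic 16.7683
only one law matches every sample → uniform

uniform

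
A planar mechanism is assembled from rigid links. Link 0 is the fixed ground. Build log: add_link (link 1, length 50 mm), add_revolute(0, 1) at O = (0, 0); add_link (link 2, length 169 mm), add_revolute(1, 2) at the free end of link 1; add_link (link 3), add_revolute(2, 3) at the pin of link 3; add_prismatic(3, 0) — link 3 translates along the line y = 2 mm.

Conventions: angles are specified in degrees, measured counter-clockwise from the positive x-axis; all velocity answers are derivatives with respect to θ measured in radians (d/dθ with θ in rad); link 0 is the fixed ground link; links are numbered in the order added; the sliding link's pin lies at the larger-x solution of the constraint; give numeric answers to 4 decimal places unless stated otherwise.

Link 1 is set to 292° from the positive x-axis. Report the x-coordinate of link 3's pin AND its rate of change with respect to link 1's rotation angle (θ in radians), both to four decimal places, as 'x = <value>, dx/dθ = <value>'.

geometry: r = 50 mm, L = 169 mm, e = 2 mm
crank pin P = (r cos θ, r sin θ) = (18.730330, -46.359193)
h = r sin θ − e = -46.359193 − 2 = -48.359193
x = r cos θ + √(L² − h²) = 18.730330 + 161.933284 = 180.663614
dx/dθ = −r sin θ − h·r cos θ/√(L² − h²) (θ in radians; h = -48.359193) = 51.952753

x = 180.6636, dx/dθ = 51.9528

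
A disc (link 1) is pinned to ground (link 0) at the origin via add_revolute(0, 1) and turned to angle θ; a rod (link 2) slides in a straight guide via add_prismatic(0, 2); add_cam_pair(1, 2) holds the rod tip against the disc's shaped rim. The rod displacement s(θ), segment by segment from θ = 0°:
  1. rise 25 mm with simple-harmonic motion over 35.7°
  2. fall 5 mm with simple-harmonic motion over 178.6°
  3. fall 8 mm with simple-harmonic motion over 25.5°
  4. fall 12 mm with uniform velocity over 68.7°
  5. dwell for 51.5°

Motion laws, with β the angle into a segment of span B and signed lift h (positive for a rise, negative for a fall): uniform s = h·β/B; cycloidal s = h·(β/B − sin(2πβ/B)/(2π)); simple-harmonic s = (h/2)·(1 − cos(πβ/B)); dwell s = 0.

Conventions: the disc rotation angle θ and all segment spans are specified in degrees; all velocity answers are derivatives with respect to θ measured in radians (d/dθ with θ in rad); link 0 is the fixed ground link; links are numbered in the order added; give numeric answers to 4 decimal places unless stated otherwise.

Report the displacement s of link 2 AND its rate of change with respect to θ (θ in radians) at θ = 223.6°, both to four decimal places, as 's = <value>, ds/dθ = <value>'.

segment 1 (0° to 35.7°, simple-harmonic, h = 25) is passed completely: s = 0.0000 + (25) = 25.0000
segment 2 (35.7° to 214.3°, simple-harmonic, h = -5) is passed completely: s = 25.0000 + (-5) = 20.0000
θ = 223.6° falls in segment 3 (214.3° to 239.8°, simple-harmonic, h = -8): β = 223.6 − 214.3 = 9.3°, B = 25.5°; Δs = -8/2·(1 − cos(π·0.3647)) = -2.3506; s = 20.0000 − 2.3506 = 17.6494
velocity in seg [214.3°–239.8°] (simple-harmonic), θ in radians: β = 9.3° = 0.1623 rad, B = 25.5° = 0.4451 rad; ds/dθ = (πh/(2B)) sin(πβ/B) = (π·(-8)/(2·0.4451)) sin(π·0.3647) = -25.722992 mm/rad

s = 17.6494, ds/dθ = -25.7230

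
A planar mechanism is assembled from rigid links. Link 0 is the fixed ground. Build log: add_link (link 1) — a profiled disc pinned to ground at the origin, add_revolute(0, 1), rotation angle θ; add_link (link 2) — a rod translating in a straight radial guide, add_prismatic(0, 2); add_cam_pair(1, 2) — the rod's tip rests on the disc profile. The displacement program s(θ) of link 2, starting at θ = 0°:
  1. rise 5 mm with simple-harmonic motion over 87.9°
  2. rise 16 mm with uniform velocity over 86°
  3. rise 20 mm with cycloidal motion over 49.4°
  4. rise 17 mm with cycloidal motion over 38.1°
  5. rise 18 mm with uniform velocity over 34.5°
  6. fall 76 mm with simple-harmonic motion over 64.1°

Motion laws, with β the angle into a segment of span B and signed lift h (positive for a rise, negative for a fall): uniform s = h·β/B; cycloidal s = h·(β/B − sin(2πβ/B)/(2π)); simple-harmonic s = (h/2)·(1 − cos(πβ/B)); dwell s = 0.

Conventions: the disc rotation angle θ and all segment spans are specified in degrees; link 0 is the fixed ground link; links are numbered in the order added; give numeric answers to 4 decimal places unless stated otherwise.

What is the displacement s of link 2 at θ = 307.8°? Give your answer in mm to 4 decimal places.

seg 1 [0°–87.9°] simple-harmonic, h=5: full span → s += 5 → s = 5.0000
seg 2 [87.9°–173.9°] uniform, h=16: full span → s += 16 → s = 21.0000
seg 3 [173.9°–223.3°] cycloidal, h=20: full span → s += 20 → s = 41.0000
seg 4 [223.3°–261.4°] cycloidal, h=17: full span → s += 17 → s = 58.0000
seg 5 [261.4°–295.9°] uniform, h=18: full span → s += 18 → s = 76.0000
seg 6 [295.9°–360°] simple-harmonic, h=-76: θ=307.8° here. β=11.9, B=64.1. -76/2·(1 − cos(π·0.1856)) = -6.2818 → s = 69.7182

69.7182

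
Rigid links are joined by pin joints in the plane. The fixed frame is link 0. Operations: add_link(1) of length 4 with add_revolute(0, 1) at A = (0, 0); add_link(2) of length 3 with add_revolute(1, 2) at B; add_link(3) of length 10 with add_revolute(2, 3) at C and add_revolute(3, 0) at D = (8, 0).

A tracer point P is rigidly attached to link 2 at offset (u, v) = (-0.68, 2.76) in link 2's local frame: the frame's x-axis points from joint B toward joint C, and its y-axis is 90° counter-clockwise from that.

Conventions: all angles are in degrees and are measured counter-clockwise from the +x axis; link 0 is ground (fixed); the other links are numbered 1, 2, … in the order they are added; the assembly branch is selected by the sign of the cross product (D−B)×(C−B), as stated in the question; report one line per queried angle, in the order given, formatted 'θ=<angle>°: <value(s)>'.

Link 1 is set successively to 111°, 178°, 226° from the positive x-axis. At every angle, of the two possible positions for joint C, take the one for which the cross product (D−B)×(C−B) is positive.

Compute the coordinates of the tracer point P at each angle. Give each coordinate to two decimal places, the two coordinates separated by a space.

A=(0,0), D=(8.00,0)
θ=111°: B = A + 4.00·(cos111°, sin111°) = (-1.4335, 3.7343)
θ=111°: |BD| = 10.1457
θ=111°: circle(B,3.00) ∩ circle(D,10.00): a=0.5882, h=2.9418
θ=111°:   candidates: C₊=(0.1962,6.2531) cross=29.846; C₋=(-1.9693,0.7826) cross=-29.846
θ=111°:   branch + wants cross > 0 → take C=(0.1962,6.2531) (cross=29.846)
θ=111°: ex = (C−B)/|BC| = (0.5432,0.8396); ey = (-0.8396,0.5432)
θ=111°: P = B + -0.68·ex + 2.76·ey = (-4.1201,4.6627)
θ=178°: B = A + 4.00·(cos178°, sin178°) = (-3.9976, 0.1396)
θ=178°: |BD| = 11.9984
θ=178°: circle(B,3.00) ∩ circle(D,10.00): a=2.2070, h=2.0320
θ=178°:   candidates: C₊=(-1.7671,2.1458) cross=24.381; C₋=(-1.8143,-1.9180) cross=-24.381
θ=178°:   branch + wants cross > 0 → take C=(-1.7671,2.1458) (cross=24.381)
θ=178°: ex = (C−B)/|BC| = (0.7435,0.6687); ey = (-0.6687,0.7435)
θ=178°: P = B + -0.68·ex + 2.76·ey = (-6.3489,1.7369)
θ=226°: B = A + 4.00·(cos226°, sin226°) = (-2.7786, -2.8774)
θ=226°: |BD| = 11.1561
θ=226°: circle(B,3.00) ∩ circle(D,10.00): a=1.4995, h=2.5983
θ=226°:   candidates: C₊=(-2.0000,0.0198) cross=28.987; C₋=(-0.6597,-5.0010) cross=-28.987
θ=226°:   branch + wants cross > 0 → take C=(-2.0000,0.0198) (cross=28.987)
θ=226°: ex = (C−B)/|BC| = (0.2596,0.9657); ey = (-0.9657,0.2596)
θ=226°: P = B + -0.68·ex + 2.76·ey = (-5.6205,-2.8177)

θ=111°: -4.12 4.66
θ=178°: -6.35 1.74
θ=226°: -5.62 -2.82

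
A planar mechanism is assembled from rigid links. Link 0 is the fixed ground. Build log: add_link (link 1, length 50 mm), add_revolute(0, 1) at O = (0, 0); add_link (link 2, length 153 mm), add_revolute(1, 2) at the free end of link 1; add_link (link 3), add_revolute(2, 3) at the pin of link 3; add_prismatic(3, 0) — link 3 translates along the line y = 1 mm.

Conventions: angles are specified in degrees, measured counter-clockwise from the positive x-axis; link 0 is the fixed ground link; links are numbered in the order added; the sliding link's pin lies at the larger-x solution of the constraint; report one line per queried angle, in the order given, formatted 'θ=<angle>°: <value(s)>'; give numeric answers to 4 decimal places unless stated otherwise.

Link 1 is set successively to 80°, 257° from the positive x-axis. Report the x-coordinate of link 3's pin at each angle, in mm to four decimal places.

geometry: r = 50 mm, L = 153 mm, e = 1 mm
θ=80°: crank pin P = (r cos θ, r sin θ) = (8.682409, 49.240388)
θ=80°: h = r sin θ − e = 49.240388 − 1 = 48.240388
θ=80°: x = r cos θ + √(L² − h²) = 8.682409 + 145.195954 = 153.878363
θ=257°: crank pin P = (r cos θ, r sin θ) = (-11.247553, -48.718503)
θ=257°: h = r sin θ − e = -48.718503 − 1 = -49.718503
θ=257°: x = r cos θ + √(L² − h²) = -11.247553 + 144.696477 = 133.448924

θ=80°: 153.8784
θ=257°: 133.4489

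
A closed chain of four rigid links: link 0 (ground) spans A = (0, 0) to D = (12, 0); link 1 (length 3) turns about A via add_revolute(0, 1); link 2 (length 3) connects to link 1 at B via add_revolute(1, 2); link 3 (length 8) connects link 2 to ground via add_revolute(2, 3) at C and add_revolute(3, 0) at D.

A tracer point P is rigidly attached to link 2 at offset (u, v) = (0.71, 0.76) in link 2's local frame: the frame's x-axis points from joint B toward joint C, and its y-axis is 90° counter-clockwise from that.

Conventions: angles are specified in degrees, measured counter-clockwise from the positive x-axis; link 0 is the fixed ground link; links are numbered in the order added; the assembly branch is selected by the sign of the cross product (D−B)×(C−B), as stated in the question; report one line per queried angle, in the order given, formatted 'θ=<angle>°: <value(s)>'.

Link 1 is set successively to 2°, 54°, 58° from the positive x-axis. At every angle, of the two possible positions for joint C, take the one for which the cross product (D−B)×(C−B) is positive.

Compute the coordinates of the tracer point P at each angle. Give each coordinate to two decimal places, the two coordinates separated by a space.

A=(0,0), D=(12.00,0)
θ=2°: B = A + 3.00·(cos2°, sin2°) = (2.9982, 0.1047)
θ=2°: |BD| = 9.0024
θ=2°: circle(B,3.00) ∩ circle(D,8.00): a=1.4465, h=2.6282
θ=2°:   candidates: C₊=(4.4751,2.7159) cross=23.661; C₋=(4.4140,-2.5402) cross=-23.661
θ=2°:   branch + wants cross > 0 → take C=(4.4751,2.7159) (cross=23.661)
θ=2°: ex = (C−B)/|BC| = (0.4923,0.8704); ey = (-0.8704,0.4923)
θ=2°: P = B + 0.71·ex + 0.76·ey = (2.6862,1.0969)
θ=54°: B = A + 3.00·(cos54°, sin54°) = (1.7634, 2.4271)
θ=54°: |BD| = 10.5204
θ=54°: circle(B,3.00) ∩ circle(D,8.00): a=2.6463, h=1.4133
θ=54°:   candidates: C₊=(4.6643,3.1917) cross=14.868; C₋=(4.0122,0.4414) cross=-14.868
θ=54°:   branch + wants cross > 0 → take C=(4.6643,3.1917) (cross=14.868)
θ=54°: ex = (C−B)/|BC| = (0.9670,0.2549); ey = (-0.2549,0.9670)
θ=54°: P = B + 0.71·ex + 0.76·ey = (2.2562,3.3429)
θ=58°: B = A + 3.00·(cos58°, sin58°) = (1.5898, 2.5441)
θ=58°: |BD| = 10.7166
θ=58°: circle(B,3.00) ∩ circle(D,8.00): a=2.7922, h=1.0971
θ=58°:   candidates: C₊=(4.5626,2.9470) cross=11.757; C₋=(4.0417,0.8155) cross=-11.757
θ=58°:   branch + wants cross > 0 → take C=(4.5626,2.9470) (cross=11.757)
θ=58°: ex = (C−B)/|BC| = (0.9909,0.1343); ey = (-0.1343,0.9909)
θ=58°: P = B + 0.71·ex + 0.76·ey = (2.1913,3.3926)

θ=2°: 2.69 1.10
θ=54°: 2.26 3.34
θ=58°: 2.19 3.39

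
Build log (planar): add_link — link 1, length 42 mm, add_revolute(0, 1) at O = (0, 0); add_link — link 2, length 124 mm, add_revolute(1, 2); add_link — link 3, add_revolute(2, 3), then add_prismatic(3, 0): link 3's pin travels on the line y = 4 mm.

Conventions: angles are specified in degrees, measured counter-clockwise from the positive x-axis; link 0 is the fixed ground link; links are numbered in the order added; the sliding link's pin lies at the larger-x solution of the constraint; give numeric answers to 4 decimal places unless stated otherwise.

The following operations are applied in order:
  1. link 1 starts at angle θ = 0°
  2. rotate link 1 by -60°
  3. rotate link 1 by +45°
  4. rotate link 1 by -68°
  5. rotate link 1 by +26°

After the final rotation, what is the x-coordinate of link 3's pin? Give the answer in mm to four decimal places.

geometry: r = 42 mm, L = 124 mm, e = 4 mm; θ starts at 0°
rotate link 1 by -60°: θ ← 0° -60° = -60°
rotate link 1 by +45°: θ ← -60° +45° = -15°
rotate link 1 by -68°: θ ← -15° -68° = -83°
rotate link 1 by +26°: θ ← -83° +26° = -57°
crank pin P = (r cos θ, r sin θ) = (22.874839, -35.224164)
h = r sin θ − e = -35.224164 − 4 = -39.224164
x = r cos θ + √(L² − h²) = 22.874839 + 117.632755 = 140.507594

140.5076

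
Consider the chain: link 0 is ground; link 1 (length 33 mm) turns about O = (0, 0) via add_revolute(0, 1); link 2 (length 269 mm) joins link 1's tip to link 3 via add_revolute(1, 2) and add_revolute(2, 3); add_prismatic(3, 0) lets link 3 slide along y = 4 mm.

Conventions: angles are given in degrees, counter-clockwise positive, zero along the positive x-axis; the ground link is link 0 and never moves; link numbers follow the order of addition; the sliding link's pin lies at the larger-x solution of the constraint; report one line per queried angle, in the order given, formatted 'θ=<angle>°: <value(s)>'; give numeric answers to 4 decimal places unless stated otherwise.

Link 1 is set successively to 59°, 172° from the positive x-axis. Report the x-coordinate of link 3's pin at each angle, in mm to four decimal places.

geometry: r = 33 mm, L = 269 mm, e = 4 mm
θ=59°: crank pin P = (r cos θ, r sin θ) = (16.996256, 28.286521)
θ=59°: h = r sin θ − e = 28.286521 − 4 = 24.286521
θ=59°: x = r cos θ + √(L² − h²) = 16.996256 + 267.901409 = 284.897665
θ=172°: crank pin P = (r cos θ, r sin θ) = (-32.678846, 4.592712)
θ=172°: h = r sin θ − e = 4.592712 − 4 = 0.592712
θ=172°: x = r cos θ + √(L² − h²) = -32.678846 + 268.999347 = 236.320501

θ=59°: 284.8977
θ=172°: 236.3205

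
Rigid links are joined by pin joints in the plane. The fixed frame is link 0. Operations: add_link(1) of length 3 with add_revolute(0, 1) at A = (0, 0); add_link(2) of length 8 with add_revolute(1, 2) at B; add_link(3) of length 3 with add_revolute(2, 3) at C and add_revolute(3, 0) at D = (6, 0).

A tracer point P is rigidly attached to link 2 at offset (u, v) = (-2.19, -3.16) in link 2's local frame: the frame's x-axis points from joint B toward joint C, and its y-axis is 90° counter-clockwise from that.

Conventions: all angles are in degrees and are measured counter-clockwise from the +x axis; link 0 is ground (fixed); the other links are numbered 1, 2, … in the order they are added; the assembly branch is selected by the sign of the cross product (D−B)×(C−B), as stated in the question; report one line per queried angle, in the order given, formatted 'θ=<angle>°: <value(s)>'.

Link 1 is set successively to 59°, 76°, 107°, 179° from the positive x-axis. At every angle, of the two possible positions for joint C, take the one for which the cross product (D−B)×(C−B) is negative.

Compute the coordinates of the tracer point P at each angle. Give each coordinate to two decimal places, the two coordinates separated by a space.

A=(0,0), D=(6.00,0)
θ=59°: B = A + 3.00·(cos59°, sin59°) = (1.5451, 2.5715)
θ=59°: |BD| = 5.1438
θ=59°: circle(B,8.00) ∩ circle(D,3.00): a=7.9181, h=1.1415
θ=59°:   candidates: C₊=(8.9734,-0.3984) cross=5.872; C₋=(7.8321,-2.3756) cross=-5.872
θ=59°:   branch - wants cross < 0 → take C=(7.8321,-2.3756) (cross=-5.872)
θ=59°: ex = (C−B)/|BC| = (0.7859,-0.6184); ey = (0.6184,0.7859)
θ=59°: P = B + -2.19·ex + -3.16·ey = (-2.1300,1.4424)
θ=76°: B = A + 3.00·(cos76°, sin76°) = (0.7258, 2.9109)
θ=76°: |BD| = 6.0242
θ=76°: circle(B,8.00) ∩ circle(D,3.00): a=7.5770, h=2.5668
θ=76°:   candidates: C₊=(8.5998,1.4970) cross=15.463; C₋=(6.1192,-2.9976) cross=-15.463
θ=76°:   branch - wants cross < 0 → take C=(6.1192,-2.9976) (cross=-15.463)
θ=76°: ex = (C−B)/|BC| = (0.6742,-0.7386); ey = (0.7386,0.6742)
θ=76°: P = B + -2.19·ex + -3.16·ey = (-3.0846,2.3979)
θ=107°: B = A + 3.00·(cos107°, sin107°) = (-0.8771, 2.8689)
θ=107°: |BD| = 7.4515
θ=107°: circle(B,8.00) ∩ circle(D,3.00): a=7.4163, h=2.9998
θ=107°:   candidates: C₊=(7.1224,2.7821) cross=22.353; C₋=(4.8125,-2.7550) cross=-22.353
θ=107°:   branch - wants cross < 0 → take C=(4.8125,-2.7550) (cross=-22.353)
θ=107°: ex = (C−B)/|BC| = (0.7112,-0.7030); ey = (0.7030,0.7112)
θ=107°: P = B + -2.19·ex + -3.16·ey = (-4.6561,2.1610)
θ=179°: B = A + 3.00·(cos179°, sin179°) = (-2.9995, 0.0524)
θ=179°: |BD| = 8.9997
θ=179°: circle(B,8.00) ∩ circle(D,3.00): a=7.5555, h=2.6295
θ=179°:   candidates: C₊=(4.5711,2.6379) cross=23.665; C₋=(4.5405,-2.6211) cross=-23.665
θ=179°:   branch - wants cross < 0 → take C=(4.5405,-2.6211) (cross=-23.665)
θ=179°: ex = (C−B)/|BC| = (0.9425,-0.3342); ey = (0.3342,0.9425)
θ=179°: P = B + -2.19·ex + -3.16·ey = (-6.1196,-2.1941)

θ=59°: -2.13 1.44
θ=76°: -3.08 2.40
θ=107°: -4.66 2.16
θ=179°: -6.12 -2.19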